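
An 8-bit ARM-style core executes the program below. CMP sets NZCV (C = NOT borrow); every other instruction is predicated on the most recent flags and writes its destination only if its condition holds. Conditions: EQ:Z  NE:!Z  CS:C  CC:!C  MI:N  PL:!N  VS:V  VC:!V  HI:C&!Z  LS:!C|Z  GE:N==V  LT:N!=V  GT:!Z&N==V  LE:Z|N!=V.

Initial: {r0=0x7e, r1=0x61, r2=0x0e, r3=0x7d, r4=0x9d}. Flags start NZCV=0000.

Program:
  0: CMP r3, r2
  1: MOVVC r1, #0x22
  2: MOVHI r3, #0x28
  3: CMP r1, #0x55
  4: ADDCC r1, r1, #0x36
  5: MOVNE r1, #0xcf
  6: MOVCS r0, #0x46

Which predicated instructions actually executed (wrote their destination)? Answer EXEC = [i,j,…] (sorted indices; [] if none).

0: ✓ CMP  NZCV=0010
1: ✓ MOVVC  r1←0x22
2: ✓ MOVHI  r3←0x28
3: ✓ CMP  NZCV=1000
4: ✓ ADDCC  r1←0x58
5: ✓ MOVNE  r1←0xcf
6: · MOVCS

EXEC = [1,2,4,5]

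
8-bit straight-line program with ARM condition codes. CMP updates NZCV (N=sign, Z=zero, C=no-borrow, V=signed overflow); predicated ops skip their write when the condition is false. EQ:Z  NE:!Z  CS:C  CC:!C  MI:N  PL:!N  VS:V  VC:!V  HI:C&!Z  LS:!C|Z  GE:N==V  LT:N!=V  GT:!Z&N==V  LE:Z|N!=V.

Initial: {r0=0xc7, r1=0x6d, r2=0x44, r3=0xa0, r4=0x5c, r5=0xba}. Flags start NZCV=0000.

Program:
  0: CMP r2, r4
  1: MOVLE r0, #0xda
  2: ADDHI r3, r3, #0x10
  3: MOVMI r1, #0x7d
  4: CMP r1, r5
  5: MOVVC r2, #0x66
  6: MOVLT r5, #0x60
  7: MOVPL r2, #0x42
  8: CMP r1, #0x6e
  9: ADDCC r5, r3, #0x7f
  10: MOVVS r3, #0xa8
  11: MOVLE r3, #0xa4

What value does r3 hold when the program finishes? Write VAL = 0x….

VAL = 0xa0

[0] flags=1000 → (cmp)
[1] flags=1000 LE?T → r0=0xda
[2] flags=1000 HI?F → skip
[3] flags=1000 MI?T → r1=0x7d
[4] flags=1001 → (cmp)
[5] flags=1001 VC?F → skip
[6] flags=1001 LT?F → skip
[7] flags=1001 PL?F → skip
[8] flags=0010 → (cmp)
[9] flags=0010 CC?F → skip
[10] flags=0010 VS?F → skip
[11] flags=0010 LE?F → skip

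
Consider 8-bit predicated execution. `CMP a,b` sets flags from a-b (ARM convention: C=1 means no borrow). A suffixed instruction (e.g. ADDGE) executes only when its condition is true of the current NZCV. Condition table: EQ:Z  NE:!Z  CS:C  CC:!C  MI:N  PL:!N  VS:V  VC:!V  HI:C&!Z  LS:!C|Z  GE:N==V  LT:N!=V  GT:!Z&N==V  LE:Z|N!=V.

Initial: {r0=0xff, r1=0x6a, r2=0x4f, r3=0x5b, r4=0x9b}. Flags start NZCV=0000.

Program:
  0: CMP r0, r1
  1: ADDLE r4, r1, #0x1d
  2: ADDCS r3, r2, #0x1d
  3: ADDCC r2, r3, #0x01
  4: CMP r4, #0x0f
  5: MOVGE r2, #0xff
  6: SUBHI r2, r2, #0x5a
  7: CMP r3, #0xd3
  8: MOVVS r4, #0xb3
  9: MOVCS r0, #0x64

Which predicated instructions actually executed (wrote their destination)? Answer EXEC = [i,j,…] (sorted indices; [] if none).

EXEC = [1,2,6,8]

0: ✓ CMP  NZCV=1010
1: ✓ ADDLE  r4←0x87
2: ✓ ADDCS  r3←0x6c
3: · ADDCC
4: ✓ CMP  NZCV=0011
5: · MOVGE
6: ✓ SUBHI  r2←0xf5
7: ✓ CMP  NZCV=1001
8: ✓ MOVVS  r4←0xb3
9: · MOVCS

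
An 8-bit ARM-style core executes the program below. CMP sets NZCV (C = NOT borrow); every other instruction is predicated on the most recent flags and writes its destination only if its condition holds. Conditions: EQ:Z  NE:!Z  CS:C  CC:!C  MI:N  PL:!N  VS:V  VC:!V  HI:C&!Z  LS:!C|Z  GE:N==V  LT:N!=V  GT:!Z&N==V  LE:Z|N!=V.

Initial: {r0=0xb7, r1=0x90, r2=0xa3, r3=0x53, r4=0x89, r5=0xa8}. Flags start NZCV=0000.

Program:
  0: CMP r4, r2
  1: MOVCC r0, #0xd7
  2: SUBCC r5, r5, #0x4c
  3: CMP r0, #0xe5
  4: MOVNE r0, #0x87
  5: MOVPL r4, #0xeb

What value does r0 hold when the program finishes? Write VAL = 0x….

0: ✓ CMP  NZCV=1000
1: ✓ MOVCC  r0←0xd7
2: ✓ SUBCC  r5←0x5c
3: ✓ CMP  NZCV=1000
4: ✓ MOVNE  r0←0x87
5: · MOVPL

VAL = 0x87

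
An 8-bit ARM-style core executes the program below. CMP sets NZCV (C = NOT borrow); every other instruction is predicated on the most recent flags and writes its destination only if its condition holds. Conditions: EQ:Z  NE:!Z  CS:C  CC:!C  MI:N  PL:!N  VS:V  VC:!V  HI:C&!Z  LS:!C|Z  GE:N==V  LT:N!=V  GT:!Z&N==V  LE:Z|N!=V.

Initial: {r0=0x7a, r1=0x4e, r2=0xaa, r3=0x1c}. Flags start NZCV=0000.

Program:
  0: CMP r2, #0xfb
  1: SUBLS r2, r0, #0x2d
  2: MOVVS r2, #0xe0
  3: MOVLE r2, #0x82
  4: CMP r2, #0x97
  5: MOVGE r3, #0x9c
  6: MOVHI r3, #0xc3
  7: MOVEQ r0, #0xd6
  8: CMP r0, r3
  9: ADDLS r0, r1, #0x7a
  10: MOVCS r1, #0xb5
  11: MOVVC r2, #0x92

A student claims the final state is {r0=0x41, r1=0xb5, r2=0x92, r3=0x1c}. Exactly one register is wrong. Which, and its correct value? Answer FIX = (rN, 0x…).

FIX = (r0, 0x7a)

[0] flags=1000 → (cmp)
[1] flags=1000 LS?T → r2=0x4d
[2] flags=1000 VS?F → skip
[3] flags=1000 LE?T → r2=0x82
[4] flags=1000 → (cmp)
[5] flags=1000 GE?F → skip
[6] flags=1000 HI?F → skip
[7] flags=1000 EQ?F → skip
[8] flags=0010 → (cmp)
[9] flags=0010 LS?F → skip
[10] flags=0010 CS?T → r1=0xb5
[11] flags=0010 VC?T → r2=0x92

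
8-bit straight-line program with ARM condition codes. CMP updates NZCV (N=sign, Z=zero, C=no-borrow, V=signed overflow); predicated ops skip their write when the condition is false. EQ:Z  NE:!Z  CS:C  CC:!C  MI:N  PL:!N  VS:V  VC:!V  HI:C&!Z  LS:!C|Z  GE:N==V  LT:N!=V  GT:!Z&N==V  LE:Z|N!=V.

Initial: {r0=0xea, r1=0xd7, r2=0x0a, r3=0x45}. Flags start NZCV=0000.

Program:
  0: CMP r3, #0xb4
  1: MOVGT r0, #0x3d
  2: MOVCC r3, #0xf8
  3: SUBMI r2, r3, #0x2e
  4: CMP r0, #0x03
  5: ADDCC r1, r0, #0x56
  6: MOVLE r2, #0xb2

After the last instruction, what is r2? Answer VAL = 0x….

[0] flags=1001 → (cmp)
[1] flags=1001 GT?T → r0=0x3d
[2] flags=1001 CC?T → r3=0xf8
[3] flags=1001 MI?T → r2=0xca
[4] flags=0010 → (cmp)
[5] flags=0010 CC?F → skip
[6] flags=0010 LE?F → skip

VAL = 0xca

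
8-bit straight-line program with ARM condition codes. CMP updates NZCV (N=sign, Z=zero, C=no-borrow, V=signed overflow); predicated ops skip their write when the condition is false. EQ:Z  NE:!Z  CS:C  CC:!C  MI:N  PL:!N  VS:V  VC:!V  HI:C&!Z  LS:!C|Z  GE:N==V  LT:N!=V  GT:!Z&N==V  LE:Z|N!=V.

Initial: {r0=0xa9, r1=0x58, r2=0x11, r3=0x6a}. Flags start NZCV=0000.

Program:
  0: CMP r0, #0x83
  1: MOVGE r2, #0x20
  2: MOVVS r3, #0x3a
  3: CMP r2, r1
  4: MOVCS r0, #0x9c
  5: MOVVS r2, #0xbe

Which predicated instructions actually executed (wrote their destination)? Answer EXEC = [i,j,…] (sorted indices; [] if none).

EXEC = [1]

[0] flags=0010 → (cmp)
[1] flags=0010 GE?T → r2=0x20
[2] flags=0010 VS?F → skip
[3] flags=1000 → (cmp)
[4] flags=1000 CS?F → skip
[5] flags=1000 VS?F → skip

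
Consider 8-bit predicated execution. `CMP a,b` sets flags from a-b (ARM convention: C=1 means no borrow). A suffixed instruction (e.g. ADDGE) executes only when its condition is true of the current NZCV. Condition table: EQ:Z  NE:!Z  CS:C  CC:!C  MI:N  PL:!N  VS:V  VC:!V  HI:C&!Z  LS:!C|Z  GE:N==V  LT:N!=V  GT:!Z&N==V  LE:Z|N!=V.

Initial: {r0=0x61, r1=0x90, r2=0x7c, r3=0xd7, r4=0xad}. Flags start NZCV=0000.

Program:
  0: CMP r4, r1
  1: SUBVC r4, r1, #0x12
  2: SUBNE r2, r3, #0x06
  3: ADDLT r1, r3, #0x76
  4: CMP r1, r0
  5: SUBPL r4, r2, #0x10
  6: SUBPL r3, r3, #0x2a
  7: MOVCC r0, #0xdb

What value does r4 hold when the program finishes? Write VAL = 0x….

VAL = 0xc1

0: ✓ CMP  NZCV=0010
1: ✓ SUBVC  r4←0x7e
2: ✓ SUBNE  r2←0xd1
3: · ADDLT
4: ✓ CMP  NZCV=0011
5: ✓ SUBPL  r4←0xc1
6: ✓ SUBPL  r3←0xad
7: · MOVCC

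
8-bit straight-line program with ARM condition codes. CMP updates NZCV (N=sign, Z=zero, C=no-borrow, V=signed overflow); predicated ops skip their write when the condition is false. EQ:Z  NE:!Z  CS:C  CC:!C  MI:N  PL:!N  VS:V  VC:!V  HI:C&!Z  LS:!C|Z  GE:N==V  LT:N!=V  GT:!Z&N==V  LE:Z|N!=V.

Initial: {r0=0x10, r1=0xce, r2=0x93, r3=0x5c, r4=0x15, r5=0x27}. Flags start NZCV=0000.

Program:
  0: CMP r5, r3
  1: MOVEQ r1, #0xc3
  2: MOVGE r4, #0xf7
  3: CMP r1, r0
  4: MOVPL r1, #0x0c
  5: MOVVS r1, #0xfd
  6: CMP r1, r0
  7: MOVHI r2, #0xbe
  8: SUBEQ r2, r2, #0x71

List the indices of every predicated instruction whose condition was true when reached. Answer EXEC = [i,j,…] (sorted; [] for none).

[0] flags=1000 → (cmp)
[1] flags=1000 EQ?F → skip
[2] flags=1000 GE?F → skip
[3] flags=1010 → (cmp)
[4] flags=1010 PL?F → skip
[5] flags=1010 VS?F → skip
[6] flags=1010 → (cmp)
[7] flags=1010 HI?T → r2=0xbe
[8] flags=1010 EQ?F → skip

EXEC = [7]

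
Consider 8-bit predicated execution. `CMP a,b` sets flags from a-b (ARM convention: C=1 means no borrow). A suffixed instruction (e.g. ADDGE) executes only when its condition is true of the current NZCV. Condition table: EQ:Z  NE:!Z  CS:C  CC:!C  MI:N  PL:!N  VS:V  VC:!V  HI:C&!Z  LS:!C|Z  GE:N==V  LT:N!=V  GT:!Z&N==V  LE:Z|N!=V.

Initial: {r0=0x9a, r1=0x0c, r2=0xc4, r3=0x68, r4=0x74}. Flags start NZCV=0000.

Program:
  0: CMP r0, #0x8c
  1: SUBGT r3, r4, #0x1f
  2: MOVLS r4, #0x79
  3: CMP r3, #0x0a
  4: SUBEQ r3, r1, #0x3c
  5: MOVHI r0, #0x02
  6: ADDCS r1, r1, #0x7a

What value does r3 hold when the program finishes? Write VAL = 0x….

VAL = 0x55

0: ✓ CMP  NZCV=0010
1: ✓ SUBGT  r3←0x55
2: · MOVLS
3: ✓ CMP  NZCV=0010
4: · SUBEQ
5: ✓ MOVHI  r0←0x02
6: ✓ ADDCS  r1←0x86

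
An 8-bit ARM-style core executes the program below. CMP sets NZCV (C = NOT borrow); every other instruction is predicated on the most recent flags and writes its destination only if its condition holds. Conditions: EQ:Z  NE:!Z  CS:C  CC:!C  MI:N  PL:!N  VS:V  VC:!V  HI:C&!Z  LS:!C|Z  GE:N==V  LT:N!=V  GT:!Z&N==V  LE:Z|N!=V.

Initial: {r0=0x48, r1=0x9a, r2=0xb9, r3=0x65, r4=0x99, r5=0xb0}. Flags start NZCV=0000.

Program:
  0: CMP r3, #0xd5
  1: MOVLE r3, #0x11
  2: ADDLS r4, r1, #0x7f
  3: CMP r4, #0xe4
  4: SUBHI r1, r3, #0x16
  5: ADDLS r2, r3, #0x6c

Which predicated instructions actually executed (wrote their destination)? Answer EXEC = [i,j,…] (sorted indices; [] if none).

EXEC = [2,5]

[0] flags=1001 → (cmp)
[1] flags=1001 LE?F → skip
[2] flags=1001 LS?T → r4=0x19
[3] flags=0000 → (cmp)
[4] flags=0000 HI?F → skip
[5] flags=0000 LS?T → r2=0xd1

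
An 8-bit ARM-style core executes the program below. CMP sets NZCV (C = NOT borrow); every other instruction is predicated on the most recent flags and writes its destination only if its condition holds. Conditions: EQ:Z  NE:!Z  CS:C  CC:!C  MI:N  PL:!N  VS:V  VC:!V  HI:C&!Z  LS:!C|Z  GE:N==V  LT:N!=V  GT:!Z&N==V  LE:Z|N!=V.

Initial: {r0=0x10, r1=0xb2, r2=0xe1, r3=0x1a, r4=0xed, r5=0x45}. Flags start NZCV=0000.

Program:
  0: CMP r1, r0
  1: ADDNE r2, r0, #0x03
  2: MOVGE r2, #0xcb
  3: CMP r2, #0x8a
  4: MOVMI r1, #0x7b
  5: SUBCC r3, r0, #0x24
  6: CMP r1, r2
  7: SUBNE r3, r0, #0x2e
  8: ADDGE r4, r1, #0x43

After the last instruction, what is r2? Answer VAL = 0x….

VAL = 0x13

[0] flags=1010 → (cmp)
[1] flags=1010 NE?T → r2=0x13
[2] flags=1010 GE?F → skip
[3] flags=1001 → (cmp)
[4] flags=1001 MI?T → r1=0x7b
[5] flags=1001 CC?T → r3=0xec
[6] flags=0010 → (cmp)
[7] flags=0010 NE?T → r3=0xe2
[8] flags=0010 GE?T → r4=0xbe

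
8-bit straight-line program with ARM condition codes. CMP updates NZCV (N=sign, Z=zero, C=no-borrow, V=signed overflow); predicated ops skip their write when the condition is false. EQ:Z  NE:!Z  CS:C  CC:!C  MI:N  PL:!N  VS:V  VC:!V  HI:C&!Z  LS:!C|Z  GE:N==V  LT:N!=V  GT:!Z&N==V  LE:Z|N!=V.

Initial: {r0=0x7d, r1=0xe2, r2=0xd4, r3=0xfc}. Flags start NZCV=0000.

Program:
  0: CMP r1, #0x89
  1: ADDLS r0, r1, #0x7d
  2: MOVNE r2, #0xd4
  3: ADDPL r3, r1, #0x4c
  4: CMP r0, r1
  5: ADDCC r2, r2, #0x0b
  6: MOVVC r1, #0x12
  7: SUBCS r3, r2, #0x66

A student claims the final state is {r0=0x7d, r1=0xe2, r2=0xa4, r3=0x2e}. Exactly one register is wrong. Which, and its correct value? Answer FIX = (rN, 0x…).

0: ✓ CMP  NZCV=0010
1: · ADDLS
2: ✓ MOVNE  r2←0xd4
3: ✓ ADDPL  r3←0x2e
4: ✓ CMP  NZCV=1001
5: ✓ ADDCC  r2←0xdf
6: · MOVVC
7: · SUBCS

FIX = (r2, 0xdf)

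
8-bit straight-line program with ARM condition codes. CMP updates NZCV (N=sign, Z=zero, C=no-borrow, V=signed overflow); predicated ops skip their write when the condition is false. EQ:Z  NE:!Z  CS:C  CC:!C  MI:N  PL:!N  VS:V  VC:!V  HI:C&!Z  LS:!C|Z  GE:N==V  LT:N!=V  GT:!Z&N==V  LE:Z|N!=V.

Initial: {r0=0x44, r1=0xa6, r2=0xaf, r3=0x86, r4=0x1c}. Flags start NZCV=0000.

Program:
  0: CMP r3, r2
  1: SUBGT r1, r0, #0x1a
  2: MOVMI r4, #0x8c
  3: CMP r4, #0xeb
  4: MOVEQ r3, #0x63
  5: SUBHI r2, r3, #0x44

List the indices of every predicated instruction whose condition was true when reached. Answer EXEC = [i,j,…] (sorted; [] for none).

EXEC = [2]

[0] flags=1000 → (cmp)
[1] flags=1000 GT?F → skip
[2] flags=1000 MI?T → r4=0x8c
[3] flags=1000 → (cmp)
[4] flags=1000 EQ?F → skip
[5] flags=1000 HI?F → skip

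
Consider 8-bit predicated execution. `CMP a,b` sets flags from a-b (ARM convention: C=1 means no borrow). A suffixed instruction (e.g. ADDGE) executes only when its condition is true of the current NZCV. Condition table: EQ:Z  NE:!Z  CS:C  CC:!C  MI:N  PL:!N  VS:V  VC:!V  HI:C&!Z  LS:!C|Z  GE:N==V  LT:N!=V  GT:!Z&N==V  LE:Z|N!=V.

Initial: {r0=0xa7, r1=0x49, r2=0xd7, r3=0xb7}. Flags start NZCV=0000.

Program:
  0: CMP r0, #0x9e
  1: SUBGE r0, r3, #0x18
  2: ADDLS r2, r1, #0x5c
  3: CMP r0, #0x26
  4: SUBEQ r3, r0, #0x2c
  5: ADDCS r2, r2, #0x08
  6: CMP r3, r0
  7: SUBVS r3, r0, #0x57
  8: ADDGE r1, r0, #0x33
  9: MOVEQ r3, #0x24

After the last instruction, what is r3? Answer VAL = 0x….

0: ✓ CMP  NZCV=0010
1: ✓ SUBGE  r0←0x9f
2: · ADDLS
3: ✓ CMP  NZCV=0011
4: · SUBEQ
5: ✓ ADDCS  r2←0xdf
6: ✓ CMP  NZCV=0010
7: · SUBVS
8: ✓ ADDGE  r1←0xd2
9: · MOVEQ

VAL = 0xb7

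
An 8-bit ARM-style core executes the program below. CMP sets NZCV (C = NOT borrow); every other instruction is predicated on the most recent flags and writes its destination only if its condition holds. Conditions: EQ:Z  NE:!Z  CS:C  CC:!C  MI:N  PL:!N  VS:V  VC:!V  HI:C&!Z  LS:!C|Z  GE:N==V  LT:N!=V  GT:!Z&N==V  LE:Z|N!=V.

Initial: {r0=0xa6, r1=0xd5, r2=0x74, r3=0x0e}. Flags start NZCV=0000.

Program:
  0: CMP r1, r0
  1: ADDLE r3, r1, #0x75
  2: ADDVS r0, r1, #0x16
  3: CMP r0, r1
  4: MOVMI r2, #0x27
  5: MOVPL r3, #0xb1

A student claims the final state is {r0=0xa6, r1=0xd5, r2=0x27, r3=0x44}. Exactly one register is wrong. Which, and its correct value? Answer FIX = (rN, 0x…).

0: ✓ CMP  NZCV=0010
1: · ADDLE
2: · ADDVS
3: ✓ CMP  NZCV=1000
4: ✓ MOVMI  r2←0x27
5: · MOVPL

FIX = (r3, 0x0e)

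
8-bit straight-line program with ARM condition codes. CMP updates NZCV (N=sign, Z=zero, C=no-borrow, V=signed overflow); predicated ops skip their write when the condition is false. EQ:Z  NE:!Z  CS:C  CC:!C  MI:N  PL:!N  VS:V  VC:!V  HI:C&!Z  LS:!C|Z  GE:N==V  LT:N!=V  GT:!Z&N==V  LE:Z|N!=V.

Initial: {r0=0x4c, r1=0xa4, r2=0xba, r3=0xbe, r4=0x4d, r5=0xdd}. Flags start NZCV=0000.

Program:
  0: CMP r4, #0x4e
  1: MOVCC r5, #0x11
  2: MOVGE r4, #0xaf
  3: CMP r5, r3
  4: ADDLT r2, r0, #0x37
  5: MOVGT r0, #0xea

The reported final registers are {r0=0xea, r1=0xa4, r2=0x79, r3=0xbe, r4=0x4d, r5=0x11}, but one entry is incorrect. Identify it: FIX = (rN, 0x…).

FIX = (r2, 0xba)

[0] flags=1000 → (cmp)
[1] flags=1000 CC?T → r5=0x11
[2] flags=1000 GE?F → skip
[3] flags=0000 → (cmp)
[4] flags=0000 LT?F → skip
[5] flags=0000 GT?T → r0=0xea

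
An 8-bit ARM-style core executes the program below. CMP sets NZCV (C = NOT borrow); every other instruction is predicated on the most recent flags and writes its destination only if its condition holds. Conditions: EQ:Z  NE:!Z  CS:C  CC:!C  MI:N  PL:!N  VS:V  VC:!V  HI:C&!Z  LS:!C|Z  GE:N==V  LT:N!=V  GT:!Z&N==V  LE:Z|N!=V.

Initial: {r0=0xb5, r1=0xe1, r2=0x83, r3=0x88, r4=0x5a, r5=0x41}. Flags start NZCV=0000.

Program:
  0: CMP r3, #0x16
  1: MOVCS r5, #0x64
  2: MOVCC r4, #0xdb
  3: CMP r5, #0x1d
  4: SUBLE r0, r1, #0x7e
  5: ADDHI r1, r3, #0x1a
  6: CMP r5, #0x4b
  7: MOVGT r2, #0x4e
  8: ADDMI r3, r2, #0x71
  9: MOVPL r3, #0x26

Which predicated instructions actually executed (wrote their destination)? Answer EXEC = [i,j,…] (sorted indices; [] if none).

EXEC = [1,5,7,9]

0: ✓ CMP  NZCV=0011
1: ✓ MOVCS  r5←0x64
2: · MOVCC
3: ✓ CMP  NZCV=0010
4: · SUBLE
5: ✓ ADDHI  r1←0xa2
6: ✓ CMP  NZCV=0010
7: ✓ MOVGT  r2←0x4e
8: · ADDMI
9: ✓ MOVPL  r3←0x26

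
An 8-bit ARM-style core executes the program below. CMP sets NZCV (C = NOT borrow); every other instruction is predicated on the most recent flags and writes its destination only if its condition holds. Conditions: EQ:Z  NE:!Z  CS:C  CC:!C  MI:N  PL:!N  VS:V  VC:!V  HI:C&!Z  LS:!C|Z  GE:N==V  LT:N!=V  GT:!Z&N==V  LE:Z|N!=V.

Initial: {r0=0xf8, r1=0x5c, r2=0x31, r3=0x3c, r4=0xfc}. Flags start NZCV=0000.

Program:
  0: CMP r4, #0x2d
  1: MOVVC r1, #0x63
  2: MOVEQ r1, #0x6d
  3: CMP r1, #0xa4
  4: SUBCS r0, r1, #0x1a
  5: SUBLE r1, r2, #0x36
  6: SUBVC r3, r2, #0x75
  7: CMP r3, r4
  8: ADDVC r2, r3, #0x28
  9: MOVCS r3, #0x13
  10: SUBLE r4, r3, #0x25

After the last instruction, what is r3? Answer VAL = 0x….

[0] flags=1010 → (cmp)
[1] flags=1010 VC?T → r1=0x63
[2] flags=1010 EQ?F → skip
[3] flags=1001 → (cmp)
[4] flags=1001 CS?F → skip
[5] flags=1001 LE?F → skip
[6] flags=1001 VC?F → skip
[7] flags=0000 → (cmp)
[8] flags=0000 VC?T → r2=0x64
[9] flags=0000 CS?F → skip
[10] flags=0000 LE?F → skip

VAL = 0x3c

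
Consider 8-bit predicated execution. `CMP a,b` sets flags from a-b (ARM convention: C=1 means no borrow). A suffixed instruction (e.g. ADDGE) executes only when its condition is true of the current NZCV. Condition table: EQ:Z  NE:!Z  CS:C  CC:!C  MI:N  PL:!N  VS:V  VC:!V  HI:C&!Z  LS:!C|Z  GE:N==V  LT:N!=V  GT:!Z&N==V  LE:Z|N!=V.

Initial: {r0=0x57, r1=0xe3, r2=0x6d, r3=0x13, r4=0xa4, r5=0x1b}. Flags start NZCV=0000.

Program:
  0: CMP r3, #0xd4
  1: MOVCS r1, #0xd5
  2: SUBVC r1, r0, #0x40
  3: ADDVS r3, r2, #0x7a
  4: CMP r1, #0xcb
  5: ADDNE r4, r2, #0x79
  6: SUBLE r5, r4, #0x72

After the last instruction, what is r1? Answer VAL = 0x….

[0] flags=0000 → (cmp)
[1] flags=0000 CS?F → skip
[2] flags=0000 VC?T → r1=0x17
[3] flags=0000 VS?F → skip
[4] flags=0000 → (cmp)
[5] flags=0000 NE?T → r4=0xe6
[6] flags=0000 LE?F → skip

VAL = 0x17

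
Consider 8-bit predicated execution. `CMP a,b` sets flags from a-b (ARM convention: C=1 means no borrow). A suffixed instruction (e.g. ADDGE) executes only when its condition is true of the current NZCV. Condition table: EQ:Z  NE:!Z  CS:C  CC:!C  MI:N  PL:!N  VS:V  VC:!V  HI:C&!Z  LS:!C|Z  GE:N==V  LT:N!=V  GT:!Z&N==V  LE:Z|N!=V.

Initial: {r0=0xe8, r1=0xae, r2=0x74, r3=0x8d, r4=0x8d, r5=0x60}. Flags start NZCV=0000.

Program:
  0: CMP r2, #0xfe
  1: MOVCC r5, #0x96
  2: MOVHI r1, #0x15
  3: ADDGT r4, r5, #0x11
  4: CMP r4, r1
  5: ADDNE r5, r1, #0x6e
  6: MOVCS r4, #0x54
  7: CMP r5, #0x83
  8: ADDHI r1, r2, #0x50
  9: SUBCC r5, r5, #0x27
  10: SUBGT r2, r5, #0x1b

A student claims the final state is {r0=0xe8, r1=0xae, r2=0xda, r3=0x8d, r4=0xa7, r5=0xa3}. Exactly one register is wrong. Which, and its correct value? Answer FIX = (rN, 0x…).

FIX = (r5, 0xf5)

0: ✓ CMP  NZCV=0000
1: ✓ MOVCC  r5←0x96
2: · MOVHI
3: ✓ ADDGT  r4←0xa7
4: ✓ CMP  NZCV=1000
5: ✓ ADDNE  r5←0x1c
6: · MOVCS
7: ✓ CMP  NZCV=1001
8: · ADDHI
9: ✓ SUBCC  r5←0xf5
10: ✓ SUBGT  r2←0xda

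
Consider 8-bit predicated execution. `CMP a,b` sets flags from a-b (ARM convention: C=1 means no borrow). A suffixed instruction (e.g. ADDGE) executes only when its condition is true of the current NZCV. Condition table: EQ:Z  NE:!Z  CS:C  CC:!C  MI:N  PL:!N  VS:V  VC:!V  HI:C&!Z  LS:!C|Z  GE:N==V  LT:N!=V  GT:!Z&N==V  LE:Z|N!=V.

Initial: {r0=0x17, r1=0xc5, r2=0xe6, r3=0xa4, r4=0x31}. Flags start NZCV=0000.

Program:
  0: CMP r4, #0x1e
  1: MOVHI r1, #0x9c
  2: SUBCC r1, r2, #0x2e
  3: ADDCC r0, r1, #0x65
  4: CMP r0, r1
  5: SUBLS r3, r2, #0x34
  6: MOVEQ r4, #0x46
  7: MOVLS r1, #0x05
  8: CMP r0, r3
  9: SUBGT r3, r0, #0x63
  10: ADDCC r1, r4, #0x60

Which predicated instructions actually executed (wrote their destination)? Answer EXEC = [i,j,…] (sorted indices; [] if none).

[0] flags=0010 → (cmp)
[1] flags=0010 HI?T → r1=0x9c
[2] flags=0010 CC?F → skip
[3] flags=0010 CC?F → skip
[4] flags=0000 → (cmp)
[5] flags=0000 LS?T → r3=0xb2
[6] flags=0000 EQ?F → skip
[7] flags=0000 LS?T → r1=0x05
[8] flags=0000 → (cmp)
[9] flags=0000 GT?T → r3=0xb4
[10] flags=0000 CC?T → r1=0x91

EXEC = [1,5,7,9,10]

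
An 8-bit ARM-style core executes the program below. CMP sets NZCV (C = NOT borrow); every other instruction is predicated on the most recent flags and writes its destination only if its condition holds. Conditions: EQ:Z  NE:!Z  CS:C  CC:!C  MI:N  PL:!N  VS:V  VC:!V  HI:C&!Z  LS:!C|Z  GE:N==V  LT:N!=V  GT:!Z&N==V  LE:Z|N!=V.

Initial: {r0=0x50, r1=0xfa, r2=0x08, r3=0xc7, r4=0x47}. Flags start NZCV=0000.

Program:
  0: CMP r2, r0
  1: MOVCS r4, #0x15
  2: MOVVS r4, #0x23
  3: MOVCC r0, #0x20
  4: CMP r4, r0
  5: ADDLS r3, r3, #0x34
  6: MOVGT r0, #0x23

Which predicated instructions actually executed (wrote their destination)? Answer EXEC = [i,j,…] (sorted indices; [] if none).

EXEC = [3,6]

0: ✓ CMP  NZCV=1000
1: · MOVCS
2: · MOVVS
3: ✓ MOVCC  r0←0x20
4: ✓ CMP  NZCV=0010
5: · ADDLS
6: ✓ MOVGT  r0←0x23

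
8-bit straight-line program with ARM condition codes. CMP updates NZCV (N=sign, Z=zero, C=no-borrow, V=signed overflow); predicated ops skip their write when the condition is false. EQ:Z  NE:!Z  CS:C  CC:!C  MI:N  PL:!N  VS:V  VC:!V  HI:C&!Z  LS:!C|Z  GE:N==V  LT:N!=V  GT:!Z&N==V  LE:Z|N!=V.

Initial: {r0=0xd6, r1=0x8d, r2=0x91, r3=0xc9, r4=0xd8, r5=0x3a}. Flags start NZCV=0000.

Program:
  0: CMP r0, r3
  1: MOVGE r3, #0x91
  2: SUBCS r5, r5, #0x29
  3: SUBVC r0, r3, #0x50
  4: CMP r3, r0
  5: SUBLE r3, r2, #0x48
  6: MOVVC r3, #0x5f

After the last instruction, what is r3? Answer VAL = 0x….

VAL = 0x49

[0] flags=0010 → (cmp)
[1] flags=0010 GE?T → r3=0x91
[2] flags=0010 CS?T → r5=0x11
[3] flags=0010 VC?T → r0=0x41
[4] flags=0011 → (cmp)
[5] flags=0011 LE?T → r3=0x49
[6] flags=0011 VC?F → skip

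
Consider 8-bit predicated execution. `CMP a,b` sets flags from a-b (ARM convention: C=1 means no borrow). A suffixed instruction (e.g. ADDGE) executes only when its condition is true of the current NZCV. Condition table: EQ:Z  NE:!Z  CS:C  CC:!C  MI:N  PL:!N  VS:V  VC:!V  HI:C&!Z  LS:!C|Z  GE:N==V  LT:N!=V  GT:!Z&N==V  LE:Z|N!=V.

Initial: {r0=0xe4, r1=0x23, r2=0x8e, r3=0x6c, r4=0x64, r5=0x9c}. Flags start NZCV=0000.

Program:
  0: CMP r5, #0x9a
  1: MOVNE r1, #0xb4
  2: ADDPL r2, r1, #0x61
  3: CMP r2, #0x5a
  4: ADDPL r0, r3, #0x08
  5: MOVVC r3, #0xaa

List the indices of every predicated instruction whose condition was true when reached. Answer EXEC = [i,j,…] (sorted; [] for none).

EXEC = [1,2,5]

0: ✓ CMP  NZCV=0010
1: ✓ MOVNE  r1←0xb4
2: ✓ ADDPL  r2←0x15
3: ✓ CMP  NZCV=1000
4: · ADDPL
5: ✓ MOVVC  r3←0xaa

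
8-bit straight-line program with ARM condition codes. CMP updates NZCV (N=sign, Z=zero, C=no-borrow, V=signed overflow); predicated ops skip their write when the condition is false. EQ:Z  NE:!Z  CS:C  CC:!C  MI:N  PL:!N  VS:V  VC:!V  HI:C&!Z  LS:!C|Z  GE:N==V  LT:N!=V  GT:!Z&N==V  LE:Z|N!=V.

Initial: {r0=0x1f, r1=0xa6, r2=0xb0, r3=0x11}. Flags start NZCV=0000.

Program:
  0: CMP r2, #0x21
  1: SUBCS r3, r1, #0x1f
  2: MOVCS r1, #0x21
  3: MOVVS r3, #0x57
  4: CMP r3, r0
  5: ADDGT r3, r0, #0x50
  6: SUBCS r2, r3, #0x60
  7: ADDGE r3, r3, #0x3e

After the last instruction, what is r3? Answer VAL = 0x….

VAL = 0x87

[0] flags=1010 → (cmp)
[1] flags=1010 CS?T → r3=0x87
[2] flags=1010 CS?T → r1=0x21
[3] flags=1010 VS?F → skip
[4] flags=0011 → (cmp)
[5] flags=0011 GT?F → skip
[6] flags=0011 CS?T → r2=0x27
[7] flags=0011 GE?F → skip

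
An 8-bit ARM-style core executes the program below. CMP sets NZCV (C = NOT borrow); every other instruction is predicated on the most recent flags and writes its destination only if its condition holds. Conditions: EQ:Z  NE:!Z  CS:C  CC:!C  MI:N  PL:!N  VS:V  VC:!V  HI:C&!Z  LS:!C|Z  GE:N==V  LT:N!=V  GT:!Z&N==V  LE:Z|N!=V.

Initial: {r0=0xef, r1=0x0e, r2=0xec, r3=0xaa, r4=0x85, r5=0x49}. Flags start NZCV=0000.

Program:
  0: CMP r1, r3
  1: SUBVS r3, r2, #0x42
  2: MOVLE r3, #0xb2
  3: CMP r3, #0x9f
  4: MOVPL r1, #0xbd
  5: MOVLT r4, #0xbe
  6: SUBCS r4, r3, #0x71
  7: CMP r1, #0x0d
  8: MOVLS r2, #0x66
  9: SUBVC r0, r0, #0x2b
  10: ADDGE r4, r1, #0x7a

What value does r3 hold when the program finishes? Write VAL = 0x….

VAL = 0xaa

[0] flags=0000 → (cmp)
[1] flags=0000 VS?F → skip
[2] flags=0000 LE?F → skip
[3] flags=0010 → (cmp)
[4] flags=0010 PL?T → r1=0xbd
[5] flags=0010 LT?F → skip
[6] flags=0010 CS?T → r4=0x39
[7] flags=1010 → (cmp)
[8] flags=1010 LS?F → skip
[9] flags=1010 VC?T → r0=0xc4
[10] flags=1010 GE?F → skip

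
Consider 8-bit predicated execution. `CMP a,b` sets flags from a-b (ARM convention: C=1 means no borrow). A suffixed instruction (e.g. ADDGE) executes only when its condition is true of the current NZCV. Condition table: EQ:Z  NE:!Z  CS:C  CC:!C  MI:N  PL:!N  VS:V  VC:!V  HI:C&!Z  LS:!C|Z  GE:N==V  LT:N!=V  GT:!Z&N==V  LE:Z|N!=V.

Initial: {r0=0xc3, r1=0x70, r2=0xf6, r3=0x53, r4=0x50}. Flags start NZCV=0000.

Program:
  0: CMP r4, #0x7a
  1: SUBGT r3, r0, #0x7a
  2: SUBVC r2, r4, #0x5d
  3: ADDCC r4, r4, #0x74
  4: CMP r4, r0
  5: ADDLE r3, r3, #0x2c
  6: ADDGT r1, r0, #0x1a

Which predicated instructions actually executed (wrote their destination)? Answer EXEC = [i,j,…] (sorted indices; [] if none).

EXEC = [2,3,6]

0: ✓ CMP  NZCV=1000
1: · SUBGT
2: ✓ SUBVC  r2←0xf3
3: ✓ ADDCC  r4←0xc4
4: ✓ CMP  NZCV=0010
5: · ADDLE
6: ✓ ADDGT  r1←0xdd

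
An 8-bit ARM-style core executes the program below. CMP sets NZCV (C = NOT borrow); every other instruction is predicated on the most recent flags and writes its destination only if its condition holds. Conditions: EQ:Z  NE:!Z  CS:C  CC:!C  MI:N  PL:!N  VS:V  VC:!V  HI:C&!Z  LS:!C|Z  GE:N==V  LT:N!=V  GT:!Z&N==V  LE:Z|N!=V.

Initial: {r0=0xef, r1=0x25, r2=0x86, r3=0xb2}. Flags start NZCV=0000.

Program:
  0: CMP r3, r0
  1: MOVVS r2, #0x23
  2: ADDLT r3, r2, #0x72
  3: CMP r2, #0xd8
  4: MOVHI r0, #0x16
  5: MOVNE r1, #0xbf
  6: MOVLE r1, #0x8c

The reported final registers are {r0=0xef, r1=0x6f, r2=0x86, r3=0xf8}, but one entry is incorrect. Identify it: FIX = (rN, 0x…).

FIX = (r1, 0x8c)

0: ✓ CMP  NZCV=1000
1: · MOVVS
2: ✓ ADDLT  r3←0xf8
3: ✓ CMP  NZCV=1000
4: · MOVHI
5: ✓ MOVNE  r1←0xbf
6: ✓ MOVLE  r1←0x8c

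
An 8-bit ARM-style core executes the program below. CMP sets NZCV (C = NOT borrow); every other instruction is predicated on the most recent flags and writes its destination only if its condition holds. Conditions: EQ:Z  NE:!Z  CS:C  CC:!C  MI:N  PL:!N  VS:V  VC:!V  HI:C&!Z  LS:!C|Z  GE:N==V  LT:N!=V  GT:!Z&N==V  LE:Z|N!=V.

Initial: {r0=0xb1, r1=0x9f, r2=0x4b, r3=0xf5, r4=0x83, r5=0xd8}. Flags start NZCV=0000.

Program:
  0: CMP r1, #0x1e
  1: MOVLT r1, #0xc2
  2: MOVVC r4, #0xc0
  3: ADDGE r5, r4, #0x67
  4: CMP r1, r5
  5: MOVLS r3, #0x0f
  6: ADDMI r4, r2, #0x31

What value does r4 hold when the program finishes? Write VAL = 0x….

[0] flags=1010 → (cmp)
[1] flags=1010 LT?T → r1=0xc2
[2] flags=1010 VC?T → r4=0xc0
[3] flags=1010 GE?F → skip
[4] flags=1000 → (cmp)
[5] flags=1000 LS?T → r3=0x0f
[6] flags=1000 MI?T → r4=0x7c

VAL = 0x7c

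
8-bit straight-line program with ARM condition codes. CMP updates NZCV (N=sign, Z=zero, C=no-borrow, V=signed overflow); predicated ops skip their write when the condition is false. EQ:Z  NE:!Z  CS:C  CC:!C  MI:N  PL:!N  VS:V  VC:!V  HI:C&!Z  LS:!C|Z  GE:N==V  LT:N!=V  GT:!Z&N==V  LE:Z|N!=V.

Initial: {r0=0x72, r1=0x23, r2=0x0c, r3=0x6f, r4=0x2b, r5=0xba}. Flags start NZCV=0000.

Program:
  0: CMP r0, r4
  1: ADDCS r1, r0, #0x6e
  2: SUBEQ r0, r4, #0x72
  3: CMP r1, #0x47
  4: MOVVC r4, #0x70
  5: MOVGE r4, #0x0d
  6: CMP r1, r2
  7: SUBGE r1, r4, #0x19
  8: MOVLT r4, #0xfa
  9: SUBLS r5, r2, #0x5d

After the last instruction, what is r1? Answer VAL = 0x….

0: ✓ CMP  NZCV=0010
1: ✓ ADDCS  r1←0xe0
2: · SUBEQ
3: ✓ CMP  NZCV=1010
4: ✓ MOVVC  r4←0x70
5: · MOVGE
6: ✓ CMP  NZCV=1010
7: · SUBGE
8: ✓ MOVLT  r4←0xfa
9: · SUBLS

VAL = 0xe0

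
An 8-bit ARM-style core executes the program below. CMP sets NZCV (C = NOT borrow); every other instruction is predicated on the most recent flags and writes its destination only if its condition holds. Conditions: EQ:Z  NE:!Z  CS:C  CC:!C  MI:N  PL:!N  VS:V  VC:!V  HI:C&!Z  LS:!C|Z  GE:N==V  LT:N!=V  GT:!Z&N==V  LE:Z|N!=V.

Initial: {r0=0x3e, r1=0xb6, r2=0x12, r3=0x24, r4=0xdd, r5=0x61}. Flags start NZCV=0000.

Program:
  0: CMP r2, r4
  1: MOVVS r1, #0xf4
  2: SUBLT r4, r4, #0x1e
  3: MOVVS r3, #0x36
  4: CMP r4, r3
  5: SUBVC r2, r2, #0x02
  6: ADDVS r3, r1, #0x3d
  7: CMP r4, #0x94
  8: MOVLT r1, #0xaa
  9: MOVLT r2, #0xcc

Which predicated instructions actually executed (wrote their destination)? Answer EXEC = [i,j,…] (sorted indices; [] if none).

0: ✓ CMP  NZCV=0000
1: · MOVVS
2: · SUBLT
3: · MOVVS
4: ✓ CMP  NZCV=1010
5: ✓ SUBVC  r2←0x10
6: · ADDVS
7: ✓ CMP  NZCV=0010
8: · MOVLT
9: · MOVLT

EXEC = [5]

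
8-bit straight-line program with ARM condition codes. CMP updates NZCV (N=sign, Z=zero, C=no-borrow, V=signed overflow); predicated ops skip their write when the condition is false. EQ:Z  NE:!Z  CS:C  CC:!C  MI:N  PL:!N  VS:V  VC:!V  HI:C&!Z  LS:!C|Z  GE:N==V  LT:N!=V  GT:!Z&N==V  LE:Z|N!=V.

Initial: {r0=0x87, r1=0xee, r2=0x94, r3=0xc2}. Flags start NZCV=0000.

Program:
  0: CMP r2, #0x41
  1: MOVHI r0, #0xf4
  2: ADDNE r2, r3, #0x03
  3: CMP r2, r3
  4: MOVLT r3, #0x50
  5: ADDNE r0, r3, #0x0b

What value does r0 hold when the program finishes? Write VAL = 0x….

VAL = 0xcd

0: ✓ CMP  NZCV=0011
1: ✓ MOVHI  r0←0xf4
2: ✓ ADDNE  r2←0xc5
3: ✓ CMP  NZCV=0010
4: · MOVLT
5: ✓ ADDNE  r0←0xcd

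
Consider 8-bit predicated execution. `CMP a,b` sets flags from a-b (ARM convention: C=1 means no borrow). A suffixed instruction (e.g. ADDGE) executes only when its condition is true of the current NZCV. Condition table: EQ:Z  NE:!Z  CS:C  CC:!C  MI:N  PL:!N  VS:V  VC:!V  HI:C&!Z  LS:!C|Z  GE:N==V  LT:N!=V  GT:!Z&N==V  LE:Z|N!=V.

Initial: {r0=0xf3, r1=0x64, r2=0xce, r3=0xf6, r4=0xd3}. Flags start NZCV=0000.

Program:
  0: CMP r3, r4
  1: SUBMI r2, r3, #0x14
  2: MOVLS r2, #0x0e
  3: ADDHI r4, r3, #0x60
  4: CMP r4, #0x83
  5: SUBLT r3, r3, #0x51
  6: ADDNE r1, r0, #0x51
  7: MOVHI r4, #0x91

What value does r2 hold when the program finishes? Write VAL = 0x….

VAL = 0xce

[0] flags=0010 → (cmp)
[1] flags=0010 MI?F → skip
[2] flags=0010 LS?F → skip
[3] flags=0010 HI?T → r4=0x56
[4] flags=1001 → (cmp)
[5] flags=1001 LT?F → skip
[6] flags=1001 NE?T → r1=0x44
[7] flags=1001 HI?F → skip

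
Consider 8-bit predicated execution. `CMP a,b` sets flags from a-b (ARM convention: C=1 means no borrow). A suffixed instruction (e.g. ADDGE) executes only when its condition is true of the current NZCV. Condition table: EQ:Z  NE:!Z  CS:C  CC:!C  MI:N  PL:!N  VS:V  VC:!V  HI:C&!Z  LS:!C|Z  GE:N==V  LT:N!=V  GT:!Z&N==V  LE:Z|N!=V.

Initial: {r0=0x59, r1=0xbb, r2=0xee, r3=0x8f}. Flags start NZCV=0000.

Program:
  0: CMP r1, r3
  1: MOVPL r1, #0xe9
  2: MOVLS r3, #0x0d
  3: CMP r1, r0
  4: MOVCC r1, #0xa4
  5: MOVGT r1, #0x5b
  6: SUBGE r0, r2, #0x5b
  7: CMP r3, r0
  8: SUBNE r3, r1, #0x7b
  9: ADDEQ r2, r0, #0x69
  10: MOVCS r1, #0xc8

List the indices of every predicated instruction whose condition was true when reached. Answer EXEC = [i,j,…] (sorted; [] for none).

EXEC = [1,8,10]

0: ✓ CMP  NZCV=0010
1: ✓ MOVPL  r1←0xe9
2: · MOVLS
3: ✓ CMP  NZCV=1010
4: · MOVCC
5: · MOVGT
6: · SUBGE
7: ✓ CMP  NZCV=0011
8: ✓ SUBNE  r3←0x6e
9: · ADDEQ
10: ✓ MOVCS  r1←0xc8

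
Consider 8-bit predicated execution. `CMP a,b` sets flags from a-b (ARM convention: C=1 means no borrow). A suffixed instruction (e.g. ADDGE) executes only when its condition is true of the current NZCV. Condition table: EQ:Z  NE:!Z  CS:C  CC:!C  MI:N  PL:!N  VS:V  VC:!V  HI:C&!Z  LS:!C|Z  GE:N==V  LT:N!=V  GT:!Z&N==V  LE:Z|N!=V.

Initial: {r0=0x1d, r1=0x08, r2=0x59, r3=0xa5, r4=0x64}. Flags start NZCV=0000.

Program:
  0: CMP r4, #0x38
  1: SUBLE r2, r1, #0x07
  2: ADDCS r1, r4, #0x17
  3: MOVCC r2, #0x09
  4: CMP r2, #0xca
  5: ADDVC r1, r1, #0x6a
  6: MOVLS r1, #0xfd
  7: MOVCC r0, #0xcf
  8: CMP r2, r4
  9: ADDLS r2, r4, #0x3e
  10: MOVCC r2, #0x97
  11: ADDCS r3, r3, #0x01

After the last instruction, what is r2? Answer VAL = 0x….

0: ✓ CMP  NZCV=0010
1: · SUBLE
2: ✓ ADDCS  r1←0x7b
3: · MOVCC
4: ✓ CMP  NZCV=1001
5: · ADDVC
6: ✓ MOVLS  r1←0xfd
7: ✓ MOVCC  r0←0xcf
8: ✓ CMP  NZCV=1000
9: ✓ ADDLS  r2←0xa2
10: ✓ MOVCC  r2←0x97
11: · ADDCS

VAL = 0x97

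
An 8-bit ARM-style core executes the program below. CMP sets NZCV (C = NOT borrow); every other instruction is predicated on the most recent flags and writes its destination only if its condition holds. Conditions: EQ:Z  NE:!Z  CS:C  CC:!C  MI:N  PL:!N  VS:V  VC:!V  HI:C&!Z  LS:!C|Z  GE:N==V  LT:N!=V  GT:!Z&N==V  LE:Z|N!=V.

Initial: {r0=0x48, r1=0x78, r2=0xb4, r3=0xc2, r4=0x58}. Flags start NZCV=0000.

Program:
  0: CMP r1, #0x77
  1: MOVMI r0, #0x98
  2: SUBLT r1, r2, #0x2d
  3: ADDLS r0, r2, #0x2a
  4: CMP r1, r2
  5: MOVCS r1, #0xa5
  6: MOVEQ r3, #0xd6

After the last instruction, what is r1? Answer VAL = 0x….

0: ✓ CMP  NZCV=0010
1: · MOVMI
2: · SUBLT
3: · ADDLS
4: ✓ CMP  NZCV=1001
5: · MOVCS
6: · MOVEQ

VAL = 0x78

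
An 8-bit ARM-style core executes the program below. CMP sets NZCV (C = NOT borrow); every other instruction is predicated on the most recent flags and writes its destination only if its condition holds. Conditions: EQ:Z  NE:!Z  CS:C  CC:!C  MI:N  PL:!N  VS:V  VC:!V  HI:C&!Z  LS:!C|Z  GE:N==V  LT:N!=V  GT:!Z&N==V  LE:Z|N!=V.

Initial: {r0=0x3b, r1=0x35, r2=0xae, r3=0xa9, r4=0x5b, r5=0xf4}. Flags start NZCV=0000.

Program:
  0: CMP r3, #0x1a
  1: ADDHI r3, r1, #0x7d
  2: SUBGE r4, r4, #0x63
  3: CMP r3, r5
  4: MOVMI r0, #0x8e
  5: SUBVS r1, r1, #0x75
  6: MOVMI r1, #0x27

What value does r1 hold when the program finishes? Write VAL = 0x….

VAL = 0x27

[0] flags=1010 → (cmp)
[1] flags=1010 HI?T → r3=0xb2
[2] flags=1010 GE?F → skip
[3] flags=1000 → (cmp)
[4] flags=1000 MI?T → r0=0x8e
[5] flags=1000 VS?F → skip
[6] flags=1000 MI?T → r1=0x27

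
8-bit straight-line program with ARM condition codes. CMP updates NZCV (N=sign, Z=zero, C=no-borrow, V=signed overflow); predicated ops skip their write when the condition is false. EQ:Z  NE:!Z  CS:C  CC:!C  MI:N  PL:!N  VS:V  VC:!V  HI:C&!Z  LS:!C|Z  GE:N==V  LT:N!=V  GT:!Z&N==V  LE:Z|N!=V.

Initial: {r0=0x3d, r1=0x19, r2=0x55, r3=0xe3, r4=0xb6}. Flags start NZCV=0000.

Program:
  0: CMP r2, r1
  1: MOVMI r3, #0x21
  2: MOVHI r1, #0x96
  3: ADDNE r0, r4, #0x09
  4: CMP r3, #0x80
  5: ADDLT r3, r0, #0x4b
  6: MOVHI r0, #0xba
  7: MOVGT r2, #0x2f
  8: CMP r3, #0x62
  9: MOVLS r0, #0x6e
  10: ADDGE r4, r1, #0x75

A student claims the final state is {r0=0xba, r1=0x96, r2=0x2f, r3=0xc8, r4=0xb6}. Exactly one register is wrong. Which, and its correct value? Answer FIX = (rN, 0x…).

FIX = (r3, 0xe3)

[0] flags=0010 → (cmp)
[1] flags=0010 MI?F → skip
[2] flags=0010 HI?T → r1=0x96
[3] flags=0010 NE?T → r0=0xbf
[4] flags=0010 → (cmp)
[5] flags=0010 LT?F → skip
[6] flags=0010 HI?T → r0=0xba
[7] flags=0010 GT?T → r2=0x2f
[8] flags=1010 → (cmp)
[9] flags=1010 LS?F → skip
[10] flags=1010 GE?F → skip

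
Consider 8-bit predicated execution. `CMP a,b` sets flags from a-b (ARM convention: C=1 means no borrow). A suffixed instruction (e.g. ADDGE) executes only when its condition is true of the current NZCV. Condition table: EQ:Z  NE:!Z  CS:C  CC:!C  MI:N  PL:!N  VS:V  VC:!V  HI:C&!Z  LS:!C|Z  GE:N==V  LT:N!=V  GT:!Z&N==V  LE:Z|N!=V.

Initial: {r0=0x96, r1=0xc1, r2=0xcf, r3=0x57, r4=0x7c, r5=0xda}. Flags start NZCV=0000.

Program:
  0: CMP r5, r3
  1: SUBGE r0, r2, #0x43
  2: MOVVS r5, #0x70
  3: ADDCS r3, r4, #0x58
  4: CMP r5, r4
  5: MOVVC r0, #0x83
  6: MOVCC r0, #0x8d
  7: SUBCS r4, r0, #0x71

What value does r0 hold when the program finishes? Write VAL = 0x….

VAL = 0x96

0: ✓ CMP  NZCV=1010
1: · SUBGE
2: · MOVVS
3: ✓ ADDCS  r3←0xd4
4: ✓ CMP  NZCV=0011
5: · MOVVC
6: · MOVCC
7: ✓ SUBCS  r4←0x25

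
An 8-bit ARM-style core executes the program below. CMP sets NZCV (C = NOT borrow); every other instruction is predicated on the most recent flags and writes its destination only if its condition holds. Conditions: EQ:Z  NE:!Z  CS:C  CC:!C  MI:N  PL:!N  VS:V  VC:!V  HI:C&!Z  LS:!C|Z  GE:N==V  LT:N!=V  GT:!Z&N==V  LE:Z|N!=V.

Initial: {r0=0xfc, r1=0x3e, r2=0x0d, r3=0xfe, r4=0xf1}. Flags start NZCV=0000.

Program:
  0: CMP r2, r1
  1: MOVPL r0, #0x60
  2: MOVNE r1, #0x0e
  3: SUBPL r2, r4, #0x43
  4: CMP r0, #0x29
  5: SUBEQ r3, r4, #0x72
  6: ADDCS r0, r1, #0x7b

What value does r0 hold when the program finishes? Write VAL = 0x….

VAL = 0x89

0: ✓ CMP  NZCV=1000
1: · MOVPL
2: ✓ MOVNE  r1←0x0e
3: · SUBPL
4: ✓ CMP  NZCV=1010
5: · SUBEQ
6: ✓ ADDCS  r0←0x89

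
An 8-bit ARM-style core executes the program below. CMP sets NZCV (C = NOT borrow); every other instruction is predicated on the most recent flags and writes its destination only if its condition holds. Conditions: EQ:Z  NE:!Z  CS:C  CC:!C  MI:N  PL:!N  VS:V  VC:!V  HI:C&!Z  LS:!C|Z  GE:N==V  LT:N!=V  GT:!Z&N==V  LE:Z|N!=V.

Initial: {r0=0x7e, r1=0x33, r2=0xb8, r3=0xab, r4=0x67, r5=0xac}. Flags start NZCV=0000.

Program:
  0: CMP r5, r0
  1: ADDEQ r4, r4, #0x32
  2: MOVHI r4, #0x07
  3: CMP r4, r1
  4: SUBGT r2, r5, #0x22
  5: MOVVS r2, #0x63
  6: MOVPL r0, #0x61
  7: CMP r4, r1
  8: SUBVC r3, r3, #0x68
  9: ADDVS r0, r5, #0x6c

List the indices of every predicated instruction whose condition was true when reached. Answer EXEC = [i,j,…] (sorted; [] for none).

EXEC = [2,8]

0: ✓ CMP  NZCV=0011
1: · ADDEQ
2: ✓ MOVHI  r4←0x07
3: ✓ CMP  NZCV=1000
4: · SUBGT
5: · MOVVS
6: · MOVPL
7: ✓ CMP  NZCV=1000
8: ✓ SUBVC  r3←0x43
9: · ADDVS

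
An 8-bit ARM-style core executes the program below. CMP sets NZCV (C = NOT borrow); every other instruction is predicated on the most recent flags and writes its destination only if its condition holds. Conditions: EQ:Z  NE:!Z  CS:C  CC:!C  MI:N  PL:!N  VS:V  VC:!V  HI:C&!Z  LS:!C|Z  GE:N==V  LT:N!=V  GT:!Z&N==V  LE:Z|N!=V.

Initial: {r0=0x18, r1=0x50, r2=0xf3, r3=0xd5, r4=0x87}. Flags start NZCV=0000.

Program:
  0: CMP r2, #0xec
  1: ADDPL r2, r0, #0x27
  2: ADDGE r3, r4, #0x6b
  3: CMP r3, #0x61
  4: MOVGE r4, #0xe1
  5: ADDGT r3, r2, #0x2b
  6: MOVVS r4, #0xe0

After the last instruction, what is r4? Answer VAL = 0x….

[0] flags=0010 → (cmp)
[1] flags=0010 PL?T → r2=0x3f
[2] flags=0010 GE?T → r3=0xf2
[3] flags=1010 → (cmp)
[4] flags=1010 GE?F → skip
[5] flags=1010 GT?F → skip
[6] flags=1010 VS?F → skip

VAL = 0x87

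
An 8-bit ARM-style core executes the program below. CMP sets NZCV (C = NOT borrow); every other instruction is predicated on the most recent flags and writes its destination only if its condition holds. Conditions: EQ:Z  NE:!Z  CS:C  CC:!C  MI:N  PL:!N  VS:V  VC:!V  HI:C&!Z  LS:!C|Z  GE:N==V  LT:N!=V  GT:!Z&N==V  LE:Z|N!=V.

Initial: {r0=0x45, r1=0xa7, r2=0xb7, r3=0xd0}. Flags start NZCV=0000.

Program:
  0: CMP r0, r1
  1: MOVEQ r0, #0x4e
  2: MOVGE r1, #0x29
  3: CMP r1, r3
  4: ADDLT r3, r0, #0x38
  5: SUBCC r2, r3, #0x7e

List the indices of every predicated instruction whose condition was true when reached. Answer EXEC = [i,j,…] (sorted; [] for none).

EXEC = [2,5]

[0] flags=1001 → (cmp)
[1] flags=1001 EQ?F → skip
[2] flags=1001 GE?T → r1=0x29
[3] flags=0000 → (cmp)
[4] flags=0000 LT?F → skip
[5] flags=0000 CC?T → r2=0x52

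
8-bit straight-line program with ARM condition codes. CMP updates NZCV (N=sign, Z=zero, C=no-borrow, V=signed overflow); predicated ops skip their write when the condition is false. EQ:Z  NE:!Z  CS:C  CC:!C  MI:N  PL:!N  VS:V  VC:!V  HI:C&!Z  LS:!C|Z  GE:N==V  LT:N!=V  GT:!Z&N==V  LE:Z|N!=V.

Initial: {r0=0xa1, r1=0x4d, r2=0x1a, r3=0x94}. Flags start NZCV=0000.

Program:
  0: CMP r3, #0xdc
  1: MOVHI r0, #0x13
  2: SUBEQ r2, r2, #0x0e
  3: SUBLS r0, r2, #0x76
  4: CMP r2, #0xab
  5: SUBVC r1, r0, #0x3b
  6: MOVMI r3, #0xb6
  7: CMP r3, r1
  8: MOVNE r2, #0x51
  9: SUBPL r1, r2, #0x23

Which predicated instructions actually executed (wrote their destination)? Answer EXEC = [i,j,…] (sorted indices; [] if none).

EXEC = [3,5,8,9]

[0] flags=1000 → (cmp)
[1] flags=1000 HI?F → skip
[2] flags=1000 EQ?F → skip
[3] flags=1000 LS?T → r0=0xa4
[4] flags=0000 → (cmp)
[5] flags=0000 VC?T → r1=0x69
[6] flags=0000 MI?F → skip
[7] flags=0011 → (cmp)
[8] flags=0011 NE?T → r2=0x51
[9] flags=0011 PL?T → r1=0x2e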